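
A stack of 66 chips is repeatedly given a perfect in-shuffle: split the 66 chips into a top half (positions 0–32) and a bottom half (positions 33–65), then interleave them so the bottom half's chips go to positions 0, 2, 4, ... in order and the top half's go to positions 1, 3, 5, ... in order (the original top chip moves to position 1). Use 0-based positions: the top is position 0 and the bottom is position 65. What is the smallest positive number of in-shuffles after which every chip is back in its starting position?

66

The in-shuffle permutes the 66 positions with cycle lengths [66].
Every chip is home exactly when every cycle has completed a whole number of laps, i.e. after lcm(66) = 66 in-shuffles.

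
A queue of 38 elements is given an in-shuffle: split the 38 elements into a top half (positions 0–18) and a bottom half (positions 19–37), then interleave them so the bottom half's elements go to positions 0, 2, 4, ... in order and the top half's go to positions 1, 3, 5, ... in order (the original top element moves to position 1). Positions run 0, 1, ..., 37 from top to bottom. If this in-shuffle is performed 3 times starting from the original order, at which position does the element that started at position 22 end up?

27

Track the element's position through each in-shuffle:
22 → 6 → 13 → 27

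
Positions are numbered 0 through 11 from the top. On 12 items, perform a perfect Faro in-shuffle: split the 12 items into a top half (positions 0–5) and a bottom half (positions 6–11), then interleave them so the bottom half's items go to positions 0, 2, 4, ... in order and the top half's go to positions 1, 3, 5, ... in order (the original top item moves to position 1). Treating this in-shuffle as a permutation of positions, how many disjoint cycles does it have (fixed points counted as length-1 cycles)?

1

Trace each unvisited position around until it returns:
(0 1 3 7 2 5 ... len 12)
1 cycle in total.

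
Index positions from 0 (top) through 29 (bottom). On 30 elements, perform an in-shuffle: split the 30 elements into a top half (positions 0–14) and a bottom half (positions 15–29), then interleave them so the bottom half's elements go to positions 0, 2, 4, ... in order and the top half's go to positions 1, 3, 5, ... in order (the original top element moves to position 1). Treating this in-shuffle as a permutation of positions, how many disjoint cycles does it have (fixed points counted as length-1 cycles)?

Trace each unvisited position around until it returns:
(0 1 3 7 15) (2 5 11 23 16) (4 9 19 8 17) (6 13 27 24 18) (10 21 12 25 20) (14 29 28 26 22)
6 cycles in total.

6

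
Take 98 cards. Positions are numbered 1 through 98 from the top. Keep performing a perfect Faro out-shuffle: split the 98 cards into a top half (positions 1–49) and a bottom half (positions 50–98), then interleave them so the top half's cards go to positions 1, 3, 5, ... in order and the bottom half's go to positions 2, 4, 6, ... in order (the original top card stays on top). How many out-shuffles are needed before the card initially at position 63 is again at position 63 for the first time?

48

Follow position 63 under repeated out-shuffles:
63 → 28 → 55 → 12 → 23 → 45 → 89 → 80 → ... → 63 (length 48)
It first returns after 48 out-shuffles.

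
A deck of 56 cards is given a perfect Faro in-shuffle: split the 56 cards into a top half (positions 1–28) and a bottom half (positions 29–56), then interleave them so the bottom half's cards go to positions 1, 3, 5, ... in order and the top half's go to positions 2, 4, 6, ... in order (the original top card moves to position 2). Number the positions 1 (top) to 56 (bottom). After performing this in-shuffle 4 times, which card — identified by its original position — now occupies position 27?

Work backwards from position 27, undoing one in-shuffle at a time:
27 ← 42 ← 21 ← 39 ← 48
So the card now at position 27 started at position 48.

48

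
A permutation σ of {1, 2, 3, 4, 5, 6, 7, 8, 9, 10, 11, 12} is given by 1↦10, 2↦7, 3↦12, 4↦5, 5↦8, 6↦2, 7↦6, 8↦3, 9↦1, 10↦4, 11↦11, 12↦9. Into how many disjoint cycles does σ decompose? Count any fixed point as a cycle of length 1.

3

Cycle decomposition: (1 10 4 5 8 3 12 9) (2 7 6) (11).
3 cycles.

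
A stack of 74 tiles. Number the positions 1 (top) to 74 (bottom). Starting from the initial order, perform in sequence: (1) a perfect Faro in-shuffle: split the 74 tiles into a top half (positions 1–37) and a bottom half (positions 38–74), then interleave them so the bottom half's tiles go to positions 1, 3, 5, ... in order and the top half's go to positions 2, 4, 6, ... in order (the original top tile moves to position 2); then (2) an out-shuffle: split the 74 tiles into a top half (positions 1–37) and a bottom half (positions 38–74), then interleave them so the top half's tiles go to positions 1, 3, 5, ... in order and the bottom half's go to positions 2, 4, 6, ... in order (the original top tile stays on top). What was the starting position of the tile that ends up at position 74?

37

Undo the operations in reverse order, starting from position 74:
  undo op 2 (out-shuffle, from bottom half): 74 ← 74
  undo op 1 (in-shuffle, from top half): 74 ← 37
So the tile at position 74 came from original position 37.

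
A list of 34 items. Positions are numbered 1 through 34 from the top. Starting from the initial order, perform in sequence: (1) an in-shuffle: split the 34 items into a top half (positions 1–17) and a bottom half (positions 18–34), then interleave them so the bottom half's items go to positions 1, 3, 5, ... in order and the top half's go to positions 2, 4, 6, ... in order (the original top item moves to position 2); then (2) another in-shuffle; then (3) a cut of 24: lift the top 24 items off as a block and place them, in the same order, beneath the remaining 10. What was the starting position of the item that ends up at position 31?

Undo the operations in reverse order, starting from position 31:
  undo op 3 (cut 24): 31 ← 21
  undo op 2 (in-shuffle, from bottom half): 21 ← 28
  undo op 1 (in-shuffle, from top half): 28 ← 14
So the item at position 31 came from original position 14.

14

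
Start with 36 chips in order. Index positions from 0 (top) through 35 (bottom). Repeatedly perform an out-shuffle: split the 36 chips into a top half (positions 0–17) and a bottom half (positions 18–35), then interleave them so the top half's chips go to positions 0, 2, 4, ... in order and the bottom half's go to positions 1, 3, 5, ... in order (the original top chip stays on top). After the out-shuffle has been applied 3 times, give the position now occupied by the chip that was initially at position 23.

Track the chip's position through each out-shuffle:
23 → 11 → 22 → 9

9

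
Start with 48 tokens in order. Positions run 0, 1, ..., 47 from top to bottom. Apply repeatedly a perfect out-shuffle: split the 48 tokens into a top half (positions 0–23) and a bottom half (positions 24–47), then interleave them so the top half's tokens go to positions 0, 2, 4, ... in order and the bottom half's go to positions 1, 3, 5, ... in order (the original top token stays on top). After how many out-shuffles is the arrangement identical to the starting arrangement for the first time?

The out-shuffle permutes the 48 positions with cycle lengths [1, 1, 23, 23].
Every token is home exactly when every cycle has completed a whole number of laps, i.e. after lcm(1, 23) = 23 out-shuffles.

23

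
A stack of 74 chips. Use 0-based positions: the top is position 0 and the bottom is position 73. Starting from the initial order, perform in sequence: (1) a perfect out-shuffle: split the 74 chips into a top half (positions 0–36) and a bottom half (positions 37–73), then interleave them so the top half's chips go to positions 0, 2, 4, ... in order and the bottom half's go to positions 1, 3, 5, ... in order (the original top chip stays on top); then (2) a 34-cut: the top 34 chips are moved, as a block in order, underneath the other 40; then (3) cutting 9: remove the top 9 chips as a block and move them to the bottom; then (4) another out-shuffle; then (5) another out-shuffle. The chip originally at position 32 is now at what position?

11

Track the chip from position 32 forward through each operation:
  after op 1 (out-shuffle): 32 → 64
  after op 2 (cut 34): 64 → 30
  after op 3 (cut 9): 30 → 21
  after op 4 (out-shuffle): 21 → 42
  after op 5 (out-shuffle): 42 → 11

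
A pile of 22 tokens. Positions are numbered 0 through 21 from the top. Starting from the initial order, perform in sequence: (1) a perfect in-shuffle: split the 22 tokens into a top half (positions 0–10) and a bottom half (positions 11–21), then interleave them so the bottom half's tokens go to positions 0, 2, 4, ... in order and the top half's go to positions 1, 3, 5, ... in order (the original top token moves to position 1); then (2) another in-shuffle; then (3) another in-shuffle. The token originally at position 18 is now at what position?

13

Track the token from position 18 forward through each operation:
  after op 1 (in-shuffle): 18 → 14
  after op 2 (in-shuffle): 14 → 6
  after op 3 (in-shuffle): 6 → 13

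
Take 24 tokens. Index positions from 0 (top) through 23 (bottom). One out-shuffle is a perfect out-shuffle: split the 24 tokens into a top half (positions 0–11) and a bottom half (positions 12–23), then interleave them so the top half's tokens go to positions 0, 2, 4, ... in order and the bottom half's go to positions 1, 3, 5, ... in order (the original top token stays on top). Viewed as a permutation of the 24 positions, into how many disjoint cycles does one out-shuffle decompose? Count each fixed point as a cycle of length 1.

4

Trace each unvisited position around until it returns:
(0) (1 2 4 8 16 9 ... len 11) (5 10 20 17 11 22 ... len 11) (23)
4 cycles in total.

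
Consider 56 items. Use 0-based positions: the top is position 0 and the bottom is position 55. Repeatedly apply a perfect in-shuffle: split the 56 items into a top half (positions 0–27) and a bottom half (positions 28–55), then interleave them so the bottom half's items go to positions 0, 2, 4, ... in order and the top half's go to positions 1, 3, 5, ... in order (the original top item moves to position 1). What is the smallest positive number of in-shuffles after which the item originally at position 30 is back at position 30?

18

Follow position 30 under repeated in-shuffles:
30 → 4 → 9 → 19 → 39 → 22 → 45 → 34 → 12 → 25 → 51 → 46 → 36 → 16 → 33 → 10 → 21 → 43 → 30
It first returns after 18 in-shuffles.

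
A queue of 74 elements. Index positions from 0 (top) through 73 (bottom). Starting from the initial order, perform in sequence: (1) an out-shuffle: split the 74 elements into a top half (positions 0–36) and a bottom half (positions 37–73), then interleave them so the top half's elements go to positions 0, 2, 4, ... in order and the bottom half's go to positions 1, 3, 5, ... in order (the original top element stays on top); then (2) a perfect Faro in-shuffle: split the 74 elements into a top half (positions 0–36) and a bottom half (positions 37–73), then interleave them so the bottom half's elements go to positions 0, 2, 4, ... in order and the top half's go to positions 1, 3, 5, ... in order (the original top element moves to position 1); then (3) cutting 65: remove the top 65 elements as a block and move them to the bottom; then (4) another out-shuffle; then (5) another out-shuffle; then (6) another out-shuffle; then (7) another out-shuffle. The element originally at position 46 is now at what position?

Track the element from position 46 forward through each operation:
  after op 1 (out-shuffle): 46 → 19
  after op 2 (in-shuffle): 19 → 39
  after op 3 (cut 65): 39 → 48
  after op 4 (out-shuffle): 48 → 23
  after op 5 (out-shuffle): 23 → 46
  after op 6 (out-shuffle): 46 → 19
  after op 7 (out-shuffle): 19 → 38

38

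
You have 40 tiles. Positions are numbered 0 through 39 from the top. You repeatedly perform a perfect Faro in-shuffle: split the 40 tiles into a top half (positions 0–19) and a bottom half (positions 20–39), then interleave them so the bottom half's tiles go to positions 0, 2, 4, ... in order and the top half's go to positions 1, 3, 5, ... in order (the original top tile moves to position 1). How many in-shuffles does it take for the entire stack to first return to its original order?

20

The in-shuffle permutes the 40 positions with cycle lengths [20, 20].
Every tile is home exactly when every cycle has completed a whole number of laps, i.e. after lcm(20) = 20 in-shuffles.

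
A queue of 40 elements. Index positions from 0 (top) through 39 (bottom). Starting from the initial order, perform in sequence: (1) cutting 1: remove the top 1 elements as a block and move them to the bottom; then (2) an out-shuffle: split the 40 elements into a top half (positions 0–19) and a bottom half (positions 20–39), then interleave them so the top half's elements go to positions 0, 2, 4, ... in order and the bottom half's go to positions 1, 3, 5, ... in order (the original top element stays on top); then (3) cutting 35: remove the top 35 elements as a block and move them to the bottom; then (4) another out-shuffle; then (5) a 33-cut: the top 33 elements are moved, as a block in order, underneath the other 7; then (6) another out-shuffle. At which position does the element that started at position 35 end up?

Track the element from position 35 forward through each operation:
  after op 1 (cut 1): 35 → 34
  after op 2 (out-shuffle): 34 → 29
  after op 3 (cut 35): 29 → 34
  after op 4 (out-shuffle): 34 → 29
  after op 5 (cut 33): 29 → 36
  after op 6 (out-shuffle): 36 → 33

33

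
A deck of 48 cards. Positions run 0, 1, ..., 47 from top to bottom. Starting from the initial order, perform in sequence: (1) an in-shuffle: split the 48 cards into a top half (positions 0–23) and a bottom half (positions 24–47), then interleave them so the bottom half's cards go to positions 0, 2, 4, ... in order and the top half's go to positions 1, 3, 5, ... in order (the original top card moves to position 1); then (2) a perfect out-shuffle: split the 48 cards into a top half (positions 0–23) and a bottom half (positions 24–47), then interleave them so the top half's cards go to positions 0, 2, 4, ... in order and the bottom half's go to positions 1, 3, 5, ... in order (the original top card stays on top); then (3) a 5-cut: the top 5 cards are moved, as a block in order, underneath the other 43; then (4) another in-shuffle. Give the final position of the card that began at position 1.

Track the card from position 1 forward through each operation:
  after op 1 (in-shuffle): 1 → 3
  after op 2 (out-shuffle): 3 → 6
  after op 3 (cut 5): 6 → 1
  after op 4 (in-shuffle): 1 → 3

3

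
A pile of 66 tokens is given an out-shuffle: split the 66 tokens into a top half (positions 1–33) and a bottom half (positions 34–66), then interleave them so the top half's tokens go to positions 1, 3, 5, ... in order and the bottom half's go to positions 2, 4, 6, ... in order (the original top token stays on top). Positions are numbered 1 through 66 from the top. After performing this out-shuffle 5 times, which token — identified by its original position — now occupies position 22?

24

Work backwards from position 22, undoing one out-shuffle at a time:
22 ← 44 ← 55 ← 28 ← 47 ← 24
So the token now at position 22 started at position 24.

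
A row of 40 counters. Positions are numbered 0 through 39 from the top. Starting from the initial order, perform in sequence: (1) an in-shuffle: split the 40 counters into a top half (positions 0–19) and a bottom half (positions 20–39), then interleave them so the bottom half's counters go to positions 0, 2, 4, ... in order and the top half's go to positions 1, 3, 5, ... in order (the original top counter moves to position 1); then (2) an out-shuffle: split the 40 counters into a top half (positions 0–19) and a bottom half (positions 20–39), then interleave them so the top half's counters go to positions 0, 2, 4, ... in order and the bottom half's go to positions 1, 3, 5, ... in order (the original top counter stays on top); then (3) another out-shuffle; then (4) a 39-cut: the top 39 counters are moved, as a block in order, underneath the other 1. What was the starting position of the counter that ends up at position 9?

Undo the operations in reverse order, starting from position 9:
  undo op 4 (cut 39): 9 ← 8
  undo op 3 (out-shuffle, from top half): 8 ← 4
  undo op 2 (out-shuffle, from top half): 4 ← 2
  undo op 1 (in-shuffle, from bottom half): 2 ← 21
So the counter at position 9 came from original position 21.

21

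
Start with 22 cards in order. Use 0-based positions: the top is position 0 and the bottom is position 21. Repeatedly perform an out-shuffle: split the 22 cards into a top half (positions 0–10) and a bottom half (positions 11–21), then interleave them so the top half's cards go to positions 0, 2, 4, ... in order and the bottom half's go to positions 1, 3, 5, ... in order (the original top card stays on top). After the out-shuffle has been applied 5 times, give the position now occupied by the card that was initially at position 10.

5

Track the card's position through each out-shuffle:
10 → 20 → 19 → 17 → 13 → 5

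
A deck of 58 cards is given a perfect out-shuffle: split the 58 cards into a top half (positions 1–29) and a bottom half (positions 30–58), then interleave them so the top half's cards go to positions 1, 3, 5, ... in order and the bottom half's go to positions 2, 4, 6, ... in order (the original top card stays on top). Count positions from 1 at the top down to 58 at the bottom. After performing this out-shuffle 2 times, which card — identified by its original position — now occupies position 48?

27

Work backwards from position 48, undoing one out-shuffle at a time:
48 ← 53 ← 27
So the card now at position 48 started at position 27.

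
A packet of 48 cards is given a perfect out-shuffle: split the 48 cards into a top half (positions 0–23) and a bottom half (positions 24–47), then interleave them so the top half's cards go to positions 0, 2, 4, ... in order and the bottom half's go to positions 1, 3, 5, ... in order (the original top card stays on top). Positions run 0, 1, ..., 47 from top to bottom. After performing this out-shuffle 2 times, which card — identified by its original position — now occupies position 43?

46

Work backwards from position 43, undoing one out-shuffle at a time:
43 ← 45 ← 46
So the card now at position 43 started at position 46.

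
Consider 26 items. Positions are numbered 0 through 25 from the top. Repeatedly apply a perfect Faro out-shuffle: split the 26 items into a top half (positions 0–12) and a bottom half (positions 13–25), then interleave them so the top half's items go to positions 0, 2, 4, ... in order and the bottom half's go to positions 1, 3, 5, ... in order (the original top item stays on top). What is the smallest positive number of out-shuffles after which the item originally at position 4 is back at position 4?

20

Follow position 4 under repeated out-shuffles:
4 → 8 → 16 → 7 → 14 → 3 → 6 → 12 → 24 → 23 → 21 → 17 → 9 → 18 → 11 → 22 → 19 → 13 → 1 → 2 → 4
It first returns after 20 out-shuffles.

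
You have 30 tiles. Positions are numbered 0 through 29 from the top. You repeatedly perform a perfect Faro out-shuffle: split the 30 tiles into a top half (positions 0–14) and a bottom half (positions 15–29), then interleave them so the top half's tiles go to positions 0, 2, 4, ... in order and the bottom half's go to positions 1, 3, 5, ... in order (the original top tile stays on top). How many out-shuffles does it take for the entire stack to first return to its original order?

28

The out-shuffle permutes the 30 positions with cycle lengths [1, 1, 28].
Every tile is home exactly when every cycle has completed a whole number of laps, i.e. after lcm(1, 28) = 28 out-shuffles.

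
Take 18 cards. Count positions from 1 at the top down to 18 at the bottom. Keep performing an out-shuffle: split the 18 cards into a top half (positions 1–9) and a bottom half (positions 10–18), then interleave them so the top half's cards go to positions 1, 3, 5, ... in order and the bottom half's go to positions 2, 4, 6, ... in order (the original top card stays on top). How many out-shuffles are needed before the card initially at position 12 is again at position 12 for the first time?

Follow position 12 under repeated out-shuffles:
12 → 6 → 11 → 4 → 7 → 13 → 8 → 15 → 12
It first returns after 8 out-shuffles.

8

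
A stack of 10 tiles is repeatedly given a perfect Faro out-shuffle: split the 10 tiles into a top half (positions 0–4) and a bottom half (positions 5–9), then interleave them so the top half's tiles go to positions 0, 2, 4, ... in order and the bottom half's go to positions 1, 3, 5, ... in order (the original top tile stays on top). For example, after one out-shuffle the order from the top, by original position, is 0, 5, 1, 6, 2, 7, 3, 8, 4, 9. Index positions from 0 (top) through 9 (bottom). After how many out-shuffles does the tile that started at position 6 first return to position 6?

2

Follow position 6 under repeated out-shuffles:
6 → 3 → 6
It first returns after 2 out-shuffles.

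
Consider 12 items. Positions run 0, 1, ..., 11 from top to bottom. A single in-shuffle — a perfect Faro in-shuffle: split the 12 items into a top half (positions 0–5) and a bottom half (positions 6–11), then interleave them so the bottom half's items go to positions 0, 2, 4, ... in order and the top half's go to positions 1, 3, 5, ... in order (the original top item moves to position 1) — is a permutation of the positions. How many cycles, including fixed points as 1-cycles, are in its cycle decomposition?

Trace each unvisited position around until it returns:
(0 1 3 7 2 5 ... len 12)
1 cycle in total.

1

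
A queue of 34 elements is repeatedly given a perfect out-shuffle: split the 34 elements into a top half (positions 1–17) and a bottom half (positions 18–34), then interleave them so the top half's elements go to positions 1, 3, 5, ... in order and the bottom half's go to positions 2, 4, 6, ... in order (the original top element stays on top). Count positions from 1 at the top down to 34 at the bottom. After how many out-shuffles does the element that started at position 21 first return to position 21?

Follow position 21 under repeated out-shuffles:
21 → 8 → 15 → 29 → 24 → 14 → 27 → 20 → 6 → 11 → 21
It first returns after 10 out-shuffles.

10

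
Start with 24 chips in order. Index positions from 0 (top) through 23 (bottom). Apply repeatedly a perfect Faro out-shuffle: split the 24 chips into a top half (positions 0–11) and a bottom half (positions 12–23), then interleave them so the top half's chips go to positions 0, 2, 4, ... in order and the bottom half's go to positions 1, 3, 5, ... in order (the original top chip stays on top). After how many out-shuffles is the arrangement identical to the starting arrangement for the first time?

The out-shuffle permutes the 24 positions with cycle lengths [1, 1, 11, 11].
Every chip is home exactly when every cycle has completed a whole number of laps, i.e. after lcm(1, 11) = 11 out-shuffles.

11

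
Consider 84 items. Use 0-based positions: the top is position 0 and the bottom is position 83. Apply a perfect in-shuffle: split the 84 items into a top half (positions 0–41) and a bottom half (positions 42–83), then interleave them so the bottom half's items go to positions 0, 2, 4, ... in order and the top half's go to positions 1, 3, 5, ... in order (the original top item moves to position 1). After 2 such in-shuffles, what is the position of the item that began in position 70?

Track the item's position through each in-shuffle:
70 → 56 → 28

28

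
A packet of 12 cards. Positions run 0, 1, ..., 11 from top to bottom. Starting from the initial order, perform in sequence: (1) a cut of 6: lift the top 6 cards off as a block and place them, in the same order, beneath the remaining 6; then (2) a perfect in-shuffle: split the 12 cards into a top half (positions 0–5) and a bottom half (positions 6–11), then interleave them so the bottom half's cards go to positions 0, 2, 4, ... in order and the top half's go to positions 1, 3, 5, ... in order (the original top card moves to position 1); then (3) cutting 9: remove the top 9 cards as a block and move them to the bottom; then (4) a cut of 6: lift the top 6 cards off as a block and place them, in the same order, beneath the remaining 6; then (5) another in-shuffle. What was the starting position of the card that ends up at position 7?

Undo the operations in reverse order, starting from position 7:
  undo op 5 (in-shuffle, from top half): 7 ← 3
  undo op 4 (cut 6): 3 ← 9
  undo op 3 (cut 9): 9 ← 6
  undo op 2 (in-shuffle, from bottom half): 6 ← 9
  undo op 1 (cut 6): 9 ← 3
So the card at position 7 came from original position 3.

3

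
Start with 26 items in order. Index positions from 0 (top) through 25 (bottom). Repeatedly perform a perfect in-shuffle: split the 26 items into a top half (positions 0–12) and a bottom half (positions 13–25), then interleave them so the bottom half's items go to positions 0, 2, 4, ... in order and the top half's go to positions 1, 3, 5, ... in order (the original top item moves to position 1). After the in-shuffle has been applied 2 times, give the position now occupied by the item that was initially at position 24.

18

Track the item's position through each in-shuffle:
24 → 22 → 18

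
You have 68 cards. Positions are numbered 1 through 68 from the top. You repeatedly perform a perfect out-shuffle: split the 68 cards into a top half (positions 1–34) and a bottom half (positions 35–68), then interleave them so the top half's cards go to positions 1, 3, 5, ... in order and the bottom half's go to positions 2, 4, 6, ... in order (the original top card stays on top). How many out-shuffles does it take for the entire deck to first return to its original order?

The out-shuffle permutes the 68 positions with cycle lengths [1, 1, 66].
Every card is home exactly when every cycle has completed a whole number of laps, i.e. after lcm(1, 66) = 66 out-shuffles.

66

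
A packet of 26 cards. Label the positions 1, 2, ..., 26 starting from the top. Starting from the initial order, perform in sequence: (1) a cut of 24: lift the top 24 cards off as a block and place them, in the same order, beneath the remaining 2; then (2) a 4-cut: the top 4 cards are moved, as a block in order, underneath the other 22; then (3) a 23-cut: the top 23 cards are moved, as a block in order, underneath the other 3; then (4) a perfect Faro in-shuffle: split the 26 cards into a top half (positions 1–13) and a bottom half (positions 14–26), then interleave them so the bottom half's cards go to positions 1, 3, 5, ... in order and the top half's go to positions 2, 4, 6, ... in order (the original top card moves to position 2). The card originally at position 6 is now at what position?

Track the card from position 6 forward through each operation:
  after op 1 (cut 24): 6 → 8
  after op 2 (cut 4): 8 → 4
  after op 3 (cut 23): 4 → 7
  after op 4 (in-shuffle): 7 → 14

14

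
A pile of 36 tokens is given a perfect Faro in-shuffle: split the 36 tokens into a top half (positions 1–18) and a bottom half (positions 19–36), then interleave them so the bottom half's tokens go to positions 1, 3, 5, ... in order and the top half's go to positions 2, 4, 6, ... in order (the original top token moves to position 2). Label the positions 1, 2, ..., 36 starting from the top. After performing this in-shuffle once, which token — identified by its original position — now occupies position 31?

34

Work backwards from position 31, undoing one in-shuffle at a time:
31 ← 34
So the token now at position 31 started at position 34.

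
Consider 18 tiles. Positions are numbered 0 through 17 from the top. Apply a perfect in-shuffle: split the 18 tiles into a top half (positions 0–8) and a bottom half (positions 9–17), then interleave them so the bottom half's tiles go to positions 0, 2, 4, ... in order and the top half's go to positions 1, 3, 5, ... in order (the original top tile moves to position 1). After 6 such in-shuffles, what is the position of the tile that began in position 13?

Track the tile's position through each in-shuffle:
13 → 8 → 17 → 16 → 14 → 10 → 2

2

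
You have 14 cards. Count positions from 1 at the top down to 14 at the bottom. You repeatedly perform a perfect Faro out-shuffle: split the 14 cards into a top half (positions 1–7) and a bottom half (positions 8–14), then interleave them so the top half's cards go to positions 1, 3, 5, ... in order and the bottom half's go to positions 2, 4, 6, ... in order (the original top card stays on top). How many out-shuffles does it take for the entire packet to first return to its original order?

12

The out-shuffle permutes the 14 positions with cycle lengths [1, 1, 12].
Every card is home exactly when every cycle has completed a whole number of laps, i.e. after lcm(1, 12) = 12 out-shuffles.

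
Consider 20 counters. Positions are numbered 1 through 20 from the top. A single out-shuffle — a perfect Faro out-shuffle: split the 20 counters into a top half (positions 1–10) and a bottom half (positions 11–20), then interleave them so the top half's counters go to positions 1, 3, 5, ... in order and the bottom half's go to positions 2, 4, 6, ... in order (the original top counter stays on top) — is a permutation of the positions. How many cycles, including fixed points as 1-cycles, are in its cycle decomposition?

Trace each unvisited position around until it returns:
(1) (2 3 5 9 17 14 ... len 18) (20)
3 cycles in total.

3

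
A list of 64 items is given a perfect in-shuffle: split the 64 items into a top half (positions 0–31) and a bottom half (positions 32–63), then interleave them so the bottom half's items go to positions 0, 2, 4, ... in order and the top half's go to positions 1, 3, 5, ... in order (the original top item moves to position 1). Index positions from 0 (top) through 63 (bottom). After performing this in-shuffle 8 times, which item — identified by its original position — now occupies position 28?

Work backwards from position 28, undoing one in-shuffle at a time:
28 ← 46 ← 55 ← 27 ← 13 ← 6 ← 35 ← 17 ← 8
So the item now at position 28 started at position 8.

8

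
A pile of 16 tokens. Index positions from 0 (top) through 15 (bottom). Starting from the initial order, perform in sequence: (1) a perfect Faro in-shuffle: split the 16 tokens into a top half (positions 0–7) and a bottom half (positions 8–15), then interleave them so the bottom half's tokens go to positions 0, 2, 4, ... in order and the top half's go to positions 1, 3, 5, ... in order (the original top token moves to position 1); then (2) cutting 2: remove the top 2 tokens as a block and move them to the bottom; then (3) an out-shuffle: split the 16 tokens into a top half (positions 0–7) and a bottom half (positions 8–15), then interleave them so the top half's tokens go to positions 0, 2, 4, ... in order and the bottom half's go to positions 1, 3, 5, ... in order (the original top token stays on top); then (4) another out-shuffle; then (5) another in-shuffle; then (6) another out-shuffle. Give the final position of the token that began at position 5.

Track the token from position 5 forward through each operation:
  after op 1 (in-shuffle): 5 → 11
  after op 2 (cut 2): 11 → 9
  after op 3 (out-shuffle): 9 → 3
  after op 4 (out-shuffle): 3 → 6
  after op 5 (in-shuffle): 6 → 13
  after op 6 (out-shuffle): 13 → 11

11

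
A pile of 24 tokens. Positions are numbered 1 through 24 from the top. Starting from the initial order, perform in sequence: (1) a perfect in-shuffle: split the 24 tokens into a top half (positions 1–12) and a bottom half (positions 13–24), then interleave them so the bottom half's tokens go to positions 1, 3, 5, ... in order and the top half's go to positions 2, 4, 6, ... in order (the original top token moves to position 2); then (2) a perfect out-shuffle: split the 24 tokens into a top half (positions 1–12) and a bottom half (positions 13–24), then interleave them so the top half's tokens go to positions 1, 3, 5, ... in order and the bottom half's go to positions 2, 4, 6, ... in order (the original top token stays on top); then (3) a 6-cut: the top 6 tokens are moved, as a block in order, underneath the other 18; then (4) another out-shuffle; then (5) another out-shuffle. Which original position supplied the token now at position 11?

18

Undo the operations in reverse order, starting from position 11:
  undo op 5 (out-shuffle, from top half): 11 ← 6
  undo op 4 (out-shuffle, from bottom half): 6 ← 15
  undo op 3 (cut 6): 15 ← 21
  undo op 2 (out-shuffle, from top half): 21 ← 11
  undo op 1 (in-shuffle, from bottom half): 11 ← 18
So the token at position 11 came from original position 18.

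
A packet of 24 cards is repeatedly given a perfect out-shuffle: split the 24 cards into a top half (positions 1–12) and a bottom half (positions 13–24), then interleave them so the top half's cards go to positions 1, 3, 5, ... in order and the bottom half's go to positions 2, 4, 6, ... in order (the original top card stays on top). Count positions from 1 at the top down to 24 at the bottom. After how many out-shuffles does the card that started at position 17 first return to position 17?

Follow position 17 under repeated out-shuffles:
17 → 10 → 19 → 14 → 4 → 7 → 13 → 2 → 3 → 5 → 9 → 17
It first returns after 11 out-shuffles.

11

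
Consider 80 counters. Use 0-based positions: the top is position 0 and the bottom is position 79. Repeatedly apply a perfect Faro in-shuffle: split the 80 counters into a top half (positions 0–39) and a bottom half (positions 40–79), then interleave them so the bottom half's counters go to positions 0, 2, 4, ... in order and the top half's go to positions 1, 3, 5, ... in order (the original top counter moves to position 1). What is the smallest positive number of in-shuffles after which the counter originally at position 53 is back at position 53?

2

Follow position 53 under repeated in-shuffles:
53 → 26 → 53
It first returns after 2 in-shuffles.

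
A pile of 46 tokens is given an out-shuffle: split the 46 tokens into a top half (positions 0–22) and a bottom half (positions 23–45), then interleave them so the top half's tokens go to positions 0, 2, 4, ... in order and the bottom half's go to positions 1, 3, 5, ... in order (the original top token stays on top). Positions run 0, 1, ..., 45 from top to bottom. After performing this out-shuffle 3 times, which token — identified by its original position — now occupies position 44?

28

Work backwards from position 44, undoing one out-shuffle at a time:
44 ← 22 ← 11 ← 28
So the token now at position 44 started at position 28.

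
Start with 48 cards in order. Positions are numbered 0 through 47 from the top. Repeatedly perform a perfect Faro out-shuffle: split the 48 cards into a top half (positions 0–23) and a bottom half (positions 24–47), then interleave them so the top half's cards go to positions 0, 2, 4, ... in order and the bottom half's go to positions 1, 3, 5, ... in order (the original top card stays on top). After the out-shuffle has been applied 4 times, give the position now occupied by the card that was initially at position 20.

38

Track the card's position through each out-shuffle:
20 → 40 → 33 → 19 → 38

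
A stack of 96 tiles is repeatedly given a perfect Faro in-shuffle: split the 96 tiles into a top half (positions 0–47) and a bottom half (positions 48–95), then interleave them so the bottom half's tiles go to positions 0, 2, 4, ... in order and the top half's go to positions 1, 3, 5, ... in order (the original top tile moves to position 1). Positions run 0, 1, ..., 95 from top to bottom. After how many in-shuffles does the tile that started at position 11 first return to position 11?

48

Follow position 11 under repeated in-shuffles:
11 → 23 → 47 → 95 → 94 → 92 → 88 → 80 → ... → 11 (length 48)
It first returns after 48 in-shuffles.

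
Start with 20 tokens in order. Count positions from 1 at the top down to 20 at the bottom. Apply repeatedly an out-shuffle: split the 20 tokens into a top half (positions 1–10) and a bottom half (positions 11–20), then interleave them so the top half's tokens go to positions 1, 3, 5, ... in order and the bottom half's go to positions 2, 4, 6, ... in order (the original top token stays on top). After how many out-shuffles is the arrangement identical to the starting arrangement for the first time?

The out-shuffle permutes the 20 positions with cycle lengths [1, 1, 18].
Every token is home exactly when every cycle has completed a whole number of laps, i.e. after lcm(1, 18) = 18 out-shuffles.

18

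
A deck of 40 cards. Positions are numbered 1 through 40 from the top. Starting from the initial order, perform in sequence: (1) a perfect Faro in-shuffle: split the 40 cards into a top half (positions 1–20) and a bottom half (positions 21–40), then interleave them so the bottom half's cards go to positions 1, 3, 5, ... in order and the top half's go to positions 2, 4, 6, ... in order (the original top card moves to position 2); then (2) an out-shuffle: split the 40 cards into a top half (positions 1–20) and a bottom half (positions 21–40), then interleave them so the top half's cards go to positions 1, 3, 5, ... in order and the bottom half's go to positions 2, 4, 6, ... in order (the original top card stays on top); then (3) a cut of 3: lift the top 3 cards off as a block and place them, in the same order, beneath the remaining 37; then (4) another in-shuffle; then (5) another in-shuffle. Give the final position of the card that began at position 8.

Track the card from position 8 forward through each operation:
  after op 1 (in-shuffle): 8 → 16
  after op 2 (out-shuffle): 16 → 31
  after op 3 (cut 3): 31 → 28
  after op 4 (in-shuffle): 28 → 15
  after op 5 (in-shuffle): 15 → 30

30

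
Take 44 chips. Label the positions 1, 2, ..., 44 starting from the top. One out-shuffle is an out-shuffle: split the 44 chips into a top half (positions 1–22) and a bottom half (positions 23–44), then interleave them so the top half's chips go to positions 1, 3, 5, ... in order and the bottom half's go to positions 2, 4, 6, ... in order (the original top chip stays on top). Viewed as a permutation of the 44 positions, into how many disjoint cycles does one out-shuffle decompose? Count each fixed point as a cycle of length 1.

5

Trace each unvisited position around until it returns:
(1) (2 3 5 9 17 33 ... len 14) (4 7 13 25 6 11 ... len 14) (8 15 29 14 27 10 ... len 14) (44)
5 cycles in total.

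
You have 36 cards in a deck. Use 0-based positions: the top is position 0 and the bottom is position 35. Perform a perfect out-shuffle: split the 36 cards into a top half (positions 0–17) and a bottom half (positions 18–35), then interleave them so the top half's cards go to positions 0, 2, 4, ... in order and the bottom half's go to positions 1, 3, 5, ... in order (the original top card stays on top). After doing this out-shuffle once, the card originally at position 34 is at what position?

Track the card's position through each out-shuffle:
34 → 33

33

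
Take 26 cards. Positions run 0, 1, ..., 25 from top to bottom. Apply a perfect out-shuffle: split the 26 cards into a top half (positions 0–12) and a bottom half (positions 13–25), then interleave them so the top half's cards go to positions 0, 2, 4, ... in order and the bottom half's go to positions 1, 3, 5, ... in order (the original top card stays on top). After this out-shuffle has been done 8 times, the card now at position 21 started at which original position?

Work backwards from position 21, undoing one out-shuffle at a time:
21 ← 23 ← 24 ← 12 ← 6 ← 3 ← 14 ← 7 ← 16
So the card now at position 21 started at position 16.

16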